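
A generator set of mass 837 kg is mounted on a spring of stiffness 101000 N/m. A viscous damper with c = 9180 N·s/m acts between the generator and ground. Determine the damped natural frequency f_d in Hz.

1.51 Hz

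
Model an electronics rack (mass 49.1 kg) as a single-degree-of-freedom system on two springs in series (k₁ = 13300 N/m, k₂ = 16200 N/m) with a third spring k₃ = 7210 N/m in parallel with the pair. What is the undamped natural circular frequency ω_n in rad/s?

17.2 rad/s

Series pair: k_s = k₁k₂/(k₁+k₂) = (13300)(16200)/(13300 + 16200) = 7304 N/m. In parallel with k₃: k_eq = 7304 + 7210 = 14510 N/m.
ω_n = √(k_eq/m) = √(14510/49.1) = √295.6 = 17.19 rad/s.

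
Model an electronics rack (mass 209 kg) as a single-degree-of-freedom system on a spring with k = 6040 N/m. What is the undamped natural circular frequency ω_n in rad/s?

ω_n = √(k/m) = √(6040/209) = √28.90 = 5.376 rad/s.

5.38 rad/s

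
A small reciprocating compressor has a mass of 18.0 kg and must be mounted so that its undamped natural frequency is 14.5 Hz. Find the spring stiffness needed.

149000 N/m

ω_n = 2πf_n = 2π × 14.5 = 91.11 rad/s.
k = m·ω_n² = 18.0 × 91.11² = 18.0 × 8300 = 149400 N/m.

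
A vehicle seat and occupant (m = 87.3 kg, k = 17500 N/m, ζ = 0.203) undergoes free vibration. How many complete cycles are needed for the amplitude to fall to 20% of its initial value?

2 cycles

Logarithmic decrement δ = 2πζ/√(1 − ζ²) = 2π × 0.2030/√(1 − 0.0412) = 1.303.
x_n/x₀ = e^(−nδ) ≤ 0.2; take ln: n ≥ ln(1/0.2)/δ = 1.609/1.303 = 1.236.
So 2 complete cycles are required.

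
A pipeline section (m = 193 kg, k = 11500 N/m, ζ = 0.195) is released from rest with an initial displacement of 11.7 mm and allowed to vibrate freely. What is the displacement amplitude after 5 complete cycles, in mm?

0.0227 mm

Logarithmic decrement δ = 2πζ/√(1 − ζ²) = 2π × 0.1950/√(1 − 0.0380) = 1.249.
After n cycles, x_n/x₀ = e^(−nδ), so x_5 = 11.7 × e^(−5 × 1.249) = 11.7 × 0.001938 = 0.02268 mm.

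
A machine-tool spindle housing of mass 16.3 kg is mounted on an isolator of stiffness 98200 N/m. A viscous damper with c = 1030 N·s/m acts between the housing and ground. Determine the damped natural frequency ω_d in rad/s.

70.9 rad/s

ω_n = √(k/m) = √(98200/16.3) = 77.62 rad/s.
Critical damping c_c = 2√(k·m) = 2√(98200 × 16.3) = 2530 N·s/m, so ζ = c/c_c = 1030/2530 = 0.4071.
ω_d = ω_n√(1 − ζ²) = 77.62 × √(1 − 0.166) = 70.90 rad/s.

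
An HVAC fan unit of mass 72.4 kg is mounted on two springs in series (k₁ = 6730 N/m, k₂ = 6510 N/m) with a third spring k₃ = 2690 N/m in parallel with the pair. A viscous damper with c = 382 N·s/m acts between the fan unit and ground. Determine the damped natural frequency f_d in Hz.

Series pair: k_s = k₁k₂/(k₁+k₂) = (6730)(6510)/(6730 + 6510) = 3309 N/m. In parallel with k₃: k_eq = 3309 + 2690 = 5999 N/m.
ω_n = √(k_eq/m) = √(5999/72.4) = 9.103 rad/s.
Critical damping c_c = 2√(k_eq·m) = 2√(5999 × 72.4) = 1318 N·s/m, so ζ = c/c_c = 382/1318 = 0.2898.
ω_d = ω_n√(1 − ζ²) = 9.103 × √(1 − 0.0840) = 8.712 rad/s.
f_d = ω_d/(2π) = 1.387 Hz.

1.39 Hz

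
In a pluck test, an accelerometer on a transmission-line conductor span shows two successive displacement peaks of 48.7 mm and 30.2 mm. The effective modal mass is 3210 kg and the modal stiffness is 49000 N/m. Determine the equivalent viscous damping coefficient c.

1900 N·s/m

Logarithmic decrement δ = (1/n)·ln(x₀/x_n) = (1/1)·ln(48.7/30.2) = (1/1)·ln(1.613) = 0.4778.
ζ = δ/√(4π² + δ²) = 0.4778/√(39.48 + 0.228) = 0.4778/6.301 = 0.07583.
c = ζ · 2√(km) = 0.07583 × 2√(49000 × 3210) = 0.07583 × 25080 = 1902 N·s/m.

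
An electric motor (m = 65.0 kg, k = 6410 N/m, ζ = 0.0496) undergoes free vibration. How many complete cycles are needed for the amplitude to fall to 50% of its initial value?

3 cycles

Logarithmic decrement δ = 2πζ/√(1 − ζ²) = 2π × 0.04960/√(1 − 0.00246) = 0.3120.
x_n/x₀ = e^(−nδ) ≤ 0.5; take ln: n ≥ ln(1/0.5)/δ = 0.6931/0.3120 = 2.221.
So 3 complete cycles are required.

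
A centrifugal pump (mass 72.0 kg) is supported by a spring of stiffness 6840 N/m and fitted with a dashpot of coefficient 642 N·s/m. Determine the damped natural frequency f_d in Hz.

1.38 Hz

ω_n = √(k/m) = √(6840/72.0) = 9.747 rad/s.
Critical damping c_c = 2√(k·m) = 2√(6840 × 72.0) = 1404 N·s/m, so ζ = c/c_c = 642/1404 = 0.4574.
ω_d = ω_n√(1 − ζ²) = 9.747 × √(1 − 0.209) = 8.667 rad/s.
f_d = ω_d/(2π) = 1.379 Hz.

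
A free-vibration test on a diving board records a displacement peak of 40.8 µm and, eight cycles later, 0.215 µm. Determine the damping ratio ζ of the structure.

Logarithmic decrement δ = (1/n)·ln(x₀/x_n) = (1/8)·ln(40.8/0.215) = (1/8)·ln(189.8) = 0.6557.
ζ = δ/√(4π² + δ²) = 0.6557/√(39.48 + 0.430) = 0.6557/6.317 = 0.1038.

0.104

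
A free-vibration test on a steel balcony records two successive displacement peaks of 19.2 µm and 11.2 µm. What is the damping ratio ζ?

0.0855

Logarithmic decrement δ = (1/n)·ln(x₀/x_n) = (1/1)·ln(19.2/11.2) = (1/1)·ln(1.714) = 0.5390.
ζ = δ/√(4π² + δ²) = 0.5390/√(39.48 + 0.291) = 0.5390/6.306 = 0.08547.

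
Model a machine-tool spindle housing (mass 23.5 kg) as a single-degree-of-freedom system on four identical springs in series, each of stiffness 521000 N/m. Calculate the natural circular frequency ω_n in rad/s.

74.4 rad/s

Series springs: 1/k_eq = 4/521000, so k_eq = 521000/4 = 130300 N/m.
ω_n = √(k_eq/m) = √(130300/23.5) = √5543 = 74.45 rad/s.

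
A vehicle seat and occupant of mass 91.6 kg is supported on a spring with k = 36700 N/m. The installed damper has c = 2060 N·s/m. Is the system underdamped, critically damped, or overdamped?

c_c = 2√(k·m) = 3667 N·s/m; ζ = c/c_c = 2060/3667 = 0.562.
Since ζ < 1 the system is underdamped.

underdamped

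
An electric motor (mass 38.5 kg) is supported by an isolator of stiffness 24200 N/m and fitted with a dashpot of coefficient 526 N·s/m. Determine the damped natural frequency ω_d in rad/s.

24.1 rad/s

ω_n = √(k/m) = √(24200/38.5) = 25.07 rad/s.
Critical damping c_c = 2√(k·m) = 2√(24200 × 38.5) = 1930 N·s/m, so ζ = c/c_c = 526/1930 = 0.2725.
ω_d = ω_n√(1 − ζ²) = 25.07 × √(1 − 0.0742) = 24.12 rad/s.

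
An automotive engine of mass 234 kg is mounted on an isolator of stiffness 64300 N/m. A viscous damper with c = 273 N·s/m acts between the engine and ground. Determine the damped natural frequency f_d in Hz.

2.64 Hz

ω_n = √(k/m) = √(64300/234) = 16.58 rad/s.
Critical damping c_c = 2√(k·m) = 2√(64300 × 234) = 7758 N·s/m, so ζ = c/c_c = 273/7758 = 0.03519.
ω_d = ω_n√(1 − ζ²) = 16.58 × √(1 − 0.00124) = 16.57 rad/s.
f_d = ω_d/(2π) = 2.637 Hz.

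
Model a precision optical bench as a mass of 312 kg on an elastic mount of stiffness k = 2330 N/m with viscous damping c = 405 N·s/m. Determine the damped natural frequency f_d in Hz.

ω_n = √(k/m) = √(2330/312) = 2.733 rad/s.
Critical damping c_c = 2√(k·m) = 2√(2330 × 312) = 1705 N·s/m, so ζ = c/c_c = 405/1705 = 0.2375.
ω_d = ω_n√(1 − ζ²) = 2.733 × √(1 − 0.0564) = 2.655 rad/s.
f_d = ω_d/(2π) = 0.4225 Hz.

0.422 Hz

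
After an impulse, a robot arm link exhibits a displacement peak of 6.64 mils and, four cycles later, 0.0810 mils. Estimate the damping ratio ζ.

0.173

Logarithmic decrement δ = (1/n)·ln(x₀/x_n) = (1/4)·ln(6.64/0.0810) = (1/4)·ln(81.98) = 1.102.
ζ = δ/√(4π² + δ²) = 1.102/√(39.48 + 1.21) = 1.102/6.379 = 0.1727.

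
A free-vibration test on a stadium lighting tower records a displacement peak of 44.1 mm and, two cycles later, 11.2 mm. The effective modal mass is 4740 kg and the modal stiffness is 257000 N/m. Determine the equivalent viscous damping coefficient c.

7570 N·s/m

Logarithmic decrement δ = (1/n)·ln(x₀/x_n) = (1/2)·ln(44.1/11.2) = (1/2)·ln(3.938) = 0.6853.
ζ = δ/√(4π² + δ²) = 0.6853/√(39.48 + 0.470) = 0.6853/6.320 = 0.1084.
c = ζ · 2√(km) = 0.1084 × 2√(257000 × 4740) = 0.1084 × 69800 = 7568 N·s/m.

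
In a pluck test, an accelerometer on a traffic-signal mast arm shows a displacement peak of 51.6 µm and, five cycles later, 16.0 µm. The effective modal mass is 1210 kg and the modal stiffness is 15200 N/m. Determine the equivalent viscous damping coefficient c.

319 N·s/m

Logarithmic decrement δ = (1/n)·ln(x₀/x_n) = (1/5)·ln(51.6/16.0) = (1/5)·ln(3.225) = 0.2342.
ζ = δ/√(4π² + δ²) = 0.2342/√(39.48 + 0.0548) = 0.2342/6.288 = 0.03725.
c = ζ · 2√(km) = 0.03725 × 2√(15200 × 1210) = 0.03725 × 8577 = 319.5 N·s/m.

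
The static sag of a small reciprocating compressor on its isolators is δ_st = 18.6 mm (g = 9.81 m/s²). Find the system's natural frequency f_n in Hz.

3.66 Hz

ω_n = √(g/δ_st) = √(9.81/0.0186) = √527.4 = 22.97 rad/s.
f_n = ω_n/(2π) = 22.97/6.283 = 3.655 Hz.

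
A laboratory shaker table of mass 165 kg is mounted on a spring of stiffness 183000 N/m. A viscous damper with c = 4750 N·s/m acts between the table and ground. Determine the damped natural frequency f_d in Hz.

4.78 Hz

ω_n = √(k/m) = √(183000/165) = 33.30 rad/s.
Critical damping c_c = 2√(k·m) = 2√(183000 × 165) = 10990 N·s/m, so ζ = c/c_c = 4750/10990 = 0.4322.
ω_d = ω_n√(1 − ζ²) = 33.30 × √(1 − 0.187) = 30.03 rad/s.
f_d = ω_d/(2π) = 4.780 Hz.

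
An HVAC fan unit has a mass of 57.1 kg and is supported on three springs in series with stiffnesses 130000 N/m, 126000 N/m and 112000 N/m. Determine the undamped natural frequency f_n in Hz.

4.25 Hz

Series springs: 1/k_eq = 1/130000 + 1/126000 + 1/112000 = 2.456×10^-5, so k_eq = 40720 N/m.
ω_n = √(k_eq/m) = √(40720/57.1) = √713.2 = 26.70 rad/s.
f_n = ω_n/(2π) = 26.70/6.283 = 4.250 Hz.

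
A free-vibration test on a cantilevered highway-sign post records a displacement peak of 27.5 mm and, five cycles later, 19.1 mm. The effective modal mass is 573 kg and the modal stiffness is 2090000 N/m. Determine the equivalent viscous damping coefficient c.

803 N·s/m

Logarithmic decrement δ = (1/n)·ln(x₀/x_n) = (1/5)·ln(27.5/19.1) = (1/5)·ln(1.440) = 0.07290.
ζ = δ/√(4π² + δ²) = 0.07290/√(39.48 + 0.00531) = 0.07290/6.284 = 0.01160.
c = ζ · 2√(km) = 0.01160 × 2√(2090000 × 573) = 0.01160 × 69210 = 803.0 N·s/m.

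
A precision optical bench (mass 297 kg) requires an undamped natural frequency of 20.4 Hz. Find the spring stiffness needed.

ω_n = 2πf_n = 2π × 20.4 = 128.2 rad/s.
k = m·ω_n² = 297 × 128.2² = 297 × 16430 = 4880000 N/m.

4880000 N/m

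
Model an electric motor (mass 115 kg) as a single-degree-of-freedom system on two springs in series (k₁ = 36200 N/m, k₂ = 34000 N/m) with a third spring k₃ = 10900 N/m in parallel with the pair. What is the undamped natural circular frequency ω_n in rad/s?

Series pair: k_s = k₁k₂/(k₁+k₂) = (36200)(34000)/(36200 + 34000) = 17530 N/m. In parallel with k₃: k_eq = 17530 + 10900 = 28430 N/m.
ω_n = √(k_eq/m) = √(28430/115) = √247.2 = 15.72 rad/s.

15.7 rad/s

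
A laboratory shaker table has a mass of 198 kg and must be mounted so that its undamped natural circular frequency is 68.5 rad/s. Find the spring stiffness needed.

929000 N/m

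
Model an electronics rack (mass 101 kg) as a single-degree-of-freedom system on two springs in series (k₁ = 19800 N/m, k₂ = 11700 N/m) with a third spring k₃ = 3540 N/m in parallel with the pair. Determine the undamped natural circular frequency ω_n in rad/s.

10.4 rad/s

Series pair: k_s = k₁k₂/(k₁+k₂) = (19800)(11700)/(19800 + 11700) = 7354 N/m. In parallel with k₃: k_eq = 7354 + 3540 = 10890 N/m.
ω_n = √(k_eq/m) = √(10890/101) = √107.9 = 10.39 rad/s.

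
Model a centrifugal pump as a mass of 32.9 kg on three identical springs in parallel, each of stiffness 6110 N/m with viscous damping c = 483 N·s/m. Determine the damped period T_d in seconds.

Parallel springs add: k_eq = 3 × 6110 = 18330 N/m.
ω_n = √(k_eq/m) = √(18330/32.9) = 23.60 rad/s.
Critical damping c_c = 2√(k_eq·m) = 2√(18330 × 32.9) = 1553 N·s/m, so ζ = c/c_c = 483/1553 = 0.3110.
ω_d = ω_n√(1 − ζ²) = 23.60 × √(1 − 0.0967) = 22.43 rad/s.
T_d = 2π/ω_d = 0.2801 s.

0.280 s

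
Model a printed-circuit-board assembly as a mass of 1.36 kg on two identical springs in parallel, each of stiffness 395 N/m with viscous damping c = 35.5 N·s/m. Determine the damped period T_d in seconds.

Parallel springs add: k_eq = 2 × 395 = 790.0 N/m.
ω_n = √(k_eq/m) = √(790.0/1.36) = 24.10 rad/s.
Critical damping c_c = 2√(k_eq·m) = 2√(790.0 × 1.36) = 65.56 N·s/m, so ζ = c/c_c = 35.5/65.56 = 0.5415.
ω_d = ω_n√(1 − ζ²) = 24.10 × √(1 − 0.293) = 20.26 rad/s.
T_d = 2π/ω_d = 0.3101 s.

0.310 s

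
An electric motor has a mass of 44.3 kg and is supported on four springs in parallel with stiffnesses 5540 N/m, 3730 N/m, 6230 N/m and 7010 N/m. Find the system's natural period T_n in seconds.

0.279 s

Parallel springs add: k_eq = 5540 + 3730 + 6230 + 7010 = 22510 N/m.
ω_n = √(k_eq/m) = √(22510/44.3) = √508.1 = 22.54 rad/s.
T_n = 2π/ω_n = 6.283/22.54 = 0.2787 s.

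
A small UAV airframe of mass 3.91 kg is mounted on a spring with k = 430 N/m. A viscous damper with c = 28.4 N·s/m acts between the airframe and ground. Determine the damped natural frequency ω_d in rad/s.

ω_n = √(k/m) = √(430.0/3.91) = 10.49 rad/s.
Critical damping c_c = 2√(k·m) = 2√(430.0 × 3.91) = 82.01 N·s/m, so ζ = c/c_c = 28.4/82.01 = 0.3463.
ω_d = ω_n√(1 − ζ²) = 10.49 × √(1 − 0.120) = 9.838 rad/s.

9.84 rad/s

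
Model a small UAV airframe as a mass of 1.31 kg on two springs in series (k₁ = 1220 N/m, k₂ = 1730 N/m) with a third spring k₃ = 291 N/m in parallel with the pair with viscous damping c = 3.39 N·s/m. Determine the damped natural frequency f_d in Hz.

Series pair: k_s = k₁k₂/(k₁+k₂) = (1220)(1730)/(1220 + 1730) = 715.5 N/m. In parallel with k₃: k_eq = 715.5 + 291 = 1006 N/m.
ω_n = √(k_eq/m) = √(1006/1.31) = 27.72 rad/s.
Critical damping c_c = 2√(k_eq·m) = 2√(1006 × 1.31) = 72.62 N·s/m, so ζ = c/c_c = 3.39/72.62 = 0.04668.
ω_d = ω_n√(1 − ζ²) = 27.72 × √(1 − 0.00218) = 27.69 rad/s.
f_d = ω_d/(2π) = 4.407 Hz.

4.41 Hz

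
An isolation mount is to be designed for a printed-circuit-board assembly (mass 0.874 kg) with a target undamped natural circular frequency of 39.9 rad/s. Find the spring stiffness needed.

1390 N/m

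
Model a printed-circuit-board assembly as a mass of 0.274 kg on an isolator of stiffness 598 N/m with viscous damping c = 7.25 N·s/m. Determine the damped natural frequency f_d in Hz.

7.13 Hz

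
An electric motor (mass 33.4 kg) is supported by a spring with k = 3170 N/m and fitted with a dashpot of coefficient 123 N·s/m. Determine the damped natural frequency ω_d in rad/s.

9.57 rad/s

ω_n = √(k/m) = √(3170/33.4) = 9.742 rad/s.
Critical damping c_c = 2√(k·m) = 2√(3170 × 33.4) = 650.8 N·s/m, so ζ = c/c_c = 123/650.8 = 0.1890.
ω_d = ω_n√(1 − ζ²) = 9.742 × √(1 − 0.0357) = 9.567 rad/s.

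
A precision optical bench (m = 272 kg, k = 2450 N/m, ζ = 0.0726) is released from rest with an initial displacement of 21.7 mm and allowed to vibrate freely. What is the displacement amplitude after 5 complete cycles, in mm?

2.20 mm

Logarithmic decrement δ = 2πζ/√(1 − ζ²) = 2π × 0.07260/√(1 − 0.00527) = 0.4574.
After n cycles, x_n/x₀ = e^(−nδ), so x_5 = 21.7 × e^(−5 × 0.4574) = 21.7 × 0.1016 = 2.204 mm.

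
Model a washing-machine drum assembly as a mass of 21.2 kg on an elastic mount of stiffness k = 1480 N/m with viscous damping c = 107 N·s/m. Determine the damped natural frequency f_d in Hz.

1.27 Hz

ω_n = √(k/m) = √(1480/21.2) = 8.355 rad/s.
Critical damping c_c = 2√(k·m) = 2√(1480 × 21.2) = 354.3 N·s/m, so ζ = c/c_c = 107/354.3 = 0.3020.
ω_d = ω_n√(1 − ζ²) = 8.355 × √(1 − 0.0912) = 7.965 rad/s.
f_d = ω_d/(2π) = 1.268 Hz.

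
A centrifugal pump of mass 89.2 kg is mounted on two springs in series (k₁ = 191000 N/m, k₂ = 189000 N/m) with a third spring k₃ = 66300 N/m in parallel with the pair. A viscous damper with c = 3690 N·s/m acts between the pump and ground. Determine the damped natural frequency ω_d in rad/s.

37.2 rad/s

Series pair: k_s = k₁k₂/(k₁+k₂) = (191000)(189000)/(191000 + 189000) = 95000 N/m. In parallel with k₃: k_eq = 95000 + 66300 = 161300 N/m.
ω_n = √(k_eq/m) = √(161300/89.2) = 42.52 rad/s.
Critical damping c_c = 2√(k_eq·m) = 2√(161300 × 89.2) = 7586 N·s/m, so ζ = c/c_c = 3690/7586 = 0.4864.
ω_d = ω_n√(1 − ζ²) = 42.52 × √(1 − 0.237) = 37.15 rad/s.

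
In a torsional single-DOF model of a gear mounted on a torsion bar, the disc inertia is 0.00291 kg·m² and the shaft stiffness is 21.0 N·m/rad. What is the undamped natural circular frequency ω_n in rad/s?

ω_n = √(k_t/J) = √(21.0/0.00291) = √7216 = 84.95 rad/s.

84.9 rad/s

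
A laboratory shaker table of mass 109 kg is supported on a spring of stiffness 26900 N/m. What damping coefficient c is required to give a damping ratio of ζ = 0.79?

2710 N·s/m

c_c = 2√(k·m) = 2√(26900 × 109) = 3425 N·s/m.
c = ζ·c_c = 0.79 × 3425 = 2705 N·s/m.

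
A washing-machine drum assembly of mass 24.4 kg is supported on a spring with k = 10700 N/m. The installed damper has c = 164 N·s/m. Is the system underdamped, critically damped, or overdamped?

c_c = 2√(k·m) = 1022 N·s/m; ζ = c/c_c = 164/1022 = 0.160.
Since ζ < 1 the system is underdamped.

underdamped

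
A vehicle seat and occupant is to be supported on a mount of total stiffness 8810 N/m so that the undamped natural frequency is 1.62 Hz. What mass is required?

85.0 kg

ω_n = 2πf_n = 2π × 1.62 = 10.18 rad/s.
m = k/ω_n² = 8810/10.18² = 8810/103.6 = 85.03 kg.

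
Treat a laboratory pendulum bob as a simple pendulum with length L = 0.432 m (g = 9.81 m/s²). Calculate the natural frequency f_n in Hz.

For a simple pendulum ω_n = √(g/L) = √(9.81/0.432) = √22.71 = 4.765 rad/s.
f_n = ω_n/(2π) = 4.765/6.283 = 0.7584 Hz.

0.758 Hz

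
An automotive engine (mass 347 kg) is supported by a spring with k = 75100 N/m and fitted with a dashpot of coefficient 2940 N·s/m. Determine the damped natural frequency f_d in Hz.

ω_n = √(k/m) = √(75100/347) = 14.71 rad/s.
Critical damping c_c = 2√(k·m) = 2√(75100 × 347) = 10210 N·s/m, so ζ = c/c_c = 2940/10210 = 0.2880.
ω_d = ω_n√(1 − ζ²) = 14.71 × √(1 − 0.0829) = 14.09 rad/s.
f_d = ω_d/(2π) = 2.242 Hz.

2.24 Hz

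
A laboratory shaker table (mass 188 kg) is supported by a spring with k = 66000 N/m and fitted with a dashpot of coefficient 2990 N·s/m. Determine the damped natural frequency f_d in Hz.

2.70 Hz

ω_n = √(k/m) = √(66000/188) = 18.74 rad/s.
Critical damping c_c = 2√(k·m) = 2√(66000 × 188) = 7045 N·s/m, so ζ = c/c_c = 2990/7045 = 0.4244.
ω_d = ω_n√(1 − ζ²) = 18.74 × √(1 − 0.180) = 16.97 rad/s.
f_d = ω_d/(2π) = 2.700 Hz.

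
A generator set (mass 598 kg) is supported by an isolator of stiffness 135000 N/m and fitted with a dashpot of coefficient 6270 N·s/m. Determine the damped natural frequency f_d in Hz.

2.24 Hz

ω_n = √(k/m) = √(135000/598) = 15.03 rad/s.
Critical damping c_c = 2√(k·m) = 2√(135000 × 598) = 17970 N·s/m, so ζ = c/c_c = 6270/17970 = 0.3489.
ω_d = ω_n√(1 − ζ²) = 15.03 × √(1 − 0.122) = 14.08 rad/s.
f_d = ω_d/(2π) = 2.241 Hz.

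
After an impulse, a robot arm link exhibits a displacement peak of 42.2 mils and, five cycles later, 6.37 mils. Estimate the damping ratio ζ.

Logarithmic decrement δ = (1/n)·ln(x₀/x_n) = (1/5)·ln(42.2/6.37) = (1/5)·ln(6.625) = 0.3782.
ζ = δ/√(4π² + δ²) = 0.3782/√(39.48 + 0.143) = 0.3782/6.295 = 0.06008.

0.0601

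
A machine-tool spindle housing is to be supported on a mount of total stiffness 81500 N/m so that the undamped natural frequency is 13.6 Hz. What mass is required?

11.2 kg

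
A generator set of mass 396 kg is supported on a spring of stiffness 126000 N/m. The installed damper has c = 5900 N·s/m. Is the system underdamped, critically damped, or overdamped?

c_c = 2√(k·m) = 14130 N·s/m; ζ = c/c_c = 5900/14130 = 0.418.
Since ζ < 1 the system is underdamped.

underdamped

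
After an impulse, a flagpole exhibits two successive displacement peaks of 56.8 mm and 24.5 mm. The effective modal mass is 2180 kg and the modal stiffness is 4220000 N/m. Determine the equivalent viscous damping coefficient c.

Logarithmic decrement δ = (1/n)·ln(x₀/x_n) = (1/1)·ln(56.8/24.5) = (1/1)·ln(2.318) = 0.8409.
ζ = δ/√(4π² + δ²) = 0.8409/√(39.48 + 0.707) = 0.8409/6.339 = 0.1326.
c = ζ · 2√(km) = 0.1326 × 2√(4220000 × 2180) = 0.1326 × 191800 = 25450 N·s/m.

25400 N·s/m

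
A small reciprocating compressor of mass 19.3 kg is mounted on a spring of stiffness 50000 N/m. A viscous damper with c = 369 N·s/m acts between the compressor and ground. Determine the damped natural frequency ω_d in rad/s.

50.0 rad/s

ω_n = √(k/m) = √(50000/19.3) = 50.90 rad/s.
Critical damping c_c = 2√(k·m) = 2√(50000 × 19.3) = 1965 N·s/m, so ζ = c/c_c = 369/1965 = 0.1878.
ω_d = ω_n√(1 − ζ²) = 50.90 × √(1 − 0.0353) = 49.99 rad/s.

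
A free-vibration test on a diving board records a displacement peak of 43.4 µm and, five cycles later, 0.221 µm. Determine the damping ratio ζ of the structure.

Logarithmic decrement δ = (1/n)·ln(x₀/x_n) = (1/5)·ln(43.4/0.221) = (1/5)·ln(196.4) = 1.056.
ζ = δ/√(4π² + δ²) = 1.056/√(39.48 + 1.12) = 1.056/6.371 = 0.1657.

0.166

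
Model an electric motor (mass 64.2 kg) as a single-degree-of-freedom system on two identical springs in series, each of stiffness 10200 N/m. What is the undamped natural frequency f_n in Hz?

Series springs: 1/k_eq = 2/10200, so k_eq = 10200/2 = 5100 N/m.
ω_n = √(k_eq/m) = √(5100/64.2) = √79.44 = 8.913 rad/s.
f_n = ω_n/(2π) = 8.913/6.283 = 1.419 Hz.

1.42 Hz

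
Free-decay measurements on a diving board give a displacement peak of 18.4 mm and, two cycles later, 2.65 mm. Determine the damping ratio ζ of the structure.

0.152

Logarithmic decrement δ = (1/n)·ln(x₀/x_n) = (1/2)·ln(18.4/2.65) = (1/2)·ln(6.943) = 0.9689.
ζ = δ/√(4π² + δ²) = 0.9689/√(39.48 + 0.939) = 0.9689/6.357 = 0.1524.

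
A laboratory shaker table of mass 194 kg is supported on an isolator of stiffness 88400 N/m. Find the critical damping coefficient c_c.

8280 N·s/m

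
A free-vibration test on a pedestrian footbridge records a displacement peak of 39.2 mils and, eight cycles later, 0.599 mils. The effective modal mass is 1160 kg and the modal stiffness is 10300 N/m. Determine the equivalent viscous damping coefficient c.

573 N·s/m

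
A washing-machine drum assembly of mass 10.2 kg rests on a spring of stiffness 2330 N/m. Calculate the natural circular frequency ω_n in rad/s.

15.1 rad/s

ω_n = √(k/m) = √(2330/10.2) = √228.4 = 15.11 rad/s.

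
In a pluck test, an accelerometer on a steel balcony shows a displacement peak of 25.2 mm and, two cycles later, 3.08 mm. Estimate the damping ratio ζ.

Logarithmic decrement δ = (1/n)·ln(x₀/x_n) = (1/2)·ln(25.2/3.08) = (1/2)·ln(8.182) = 1.051.
ζ = δ/√(4π² + δ²) = 1.051/√(39.48 + 1.10) = 1.051/6.370 = 0.1650.

0.165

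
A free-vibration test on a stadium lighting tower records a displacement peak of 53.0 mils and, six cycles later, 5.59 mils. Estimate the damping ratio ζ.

Logarithmic decrement δ = (1/n)·ln(x₀/x_n) = (1/6)·ln(53.0/5.59) = (1/6)·ln(9.481) = 0.3749.
ζ = δ/√(4π² + δ²) = 0.3749/√(39.48 + 0.141) = 0.3749/6.294 = 0.05956.

0.0596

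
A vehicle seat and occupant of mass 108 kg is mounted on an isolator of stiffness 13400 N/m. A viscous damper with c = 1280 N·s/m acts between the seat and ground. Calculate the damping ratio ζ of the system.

0.532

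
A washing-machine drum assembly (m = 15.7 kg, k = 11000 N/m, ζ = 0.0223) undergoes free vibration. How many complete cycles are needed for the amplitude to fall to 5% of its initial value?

Logarithmic decrement δ = 2πζ/√(1 − ζ²) = 2π × 0.02230/√(1 − 0.000497) = 0.1401.
x_n/x₀ = e^(−nδ) ≤ 0.05; take ln: n ≥ ln(1/0.05)/δ = 2.996/0.1401 = 21.38.
So 22 complete cycles are required.

22 cycles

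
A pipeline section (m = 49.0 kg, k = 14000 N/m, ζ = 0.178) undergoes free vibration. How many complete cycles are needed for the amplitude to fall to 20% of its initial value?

2 cycles

Logarithmic decrement δ = 2πζ/√(1 − ζ²) = 2π × 0.1780/√(1 − 0.0317) = 1.137.
x_n/x₀ = e^(−nδ) ≤ 0.2; take ln: n ≥ ln(1/0.2)/δ = 1.609/1.137 = 1.416.
So 2 complete cycles are required.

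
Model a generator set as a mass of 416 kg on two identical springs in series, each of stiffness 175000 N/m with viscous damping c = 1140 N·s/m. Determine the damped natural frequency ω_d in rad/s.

Series springs: 1/k_eq = 2/175000, so k_eq = 175000/2 = 87500 N/m.
ω_n = √(k_eq/m) = √(87500/416) = 14.50 rad/s.
Critical damping c_c = 2√(k_eq·m) = 2√(87500 × 416) = 12070 N·s/m, so ζ = c/c_c = 1140/12070 = 0.09448.
ω_d = ω_n√(1 − ζ²) = 14.50 × √(1 − 0.00893) = 14.44 rad/s.

14.4 rad/s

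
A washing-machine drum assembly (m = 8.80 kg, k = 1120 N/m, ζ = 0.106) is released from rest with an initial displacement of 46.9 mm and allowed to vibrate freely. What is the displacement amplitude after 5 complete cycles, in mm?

Logarithmic decrement δ = 2πζ/√(1 − ζ²) = 2π × 0.1060/√(1 − 0.0112) = 0.6698.
After n cycles, x_n/x₀ = e^(−nδ), so x_5 = 46.9 × e^(−5 × 0.6698) = 46.9 × 0.03512 = 1.647 mm.

1.65 mm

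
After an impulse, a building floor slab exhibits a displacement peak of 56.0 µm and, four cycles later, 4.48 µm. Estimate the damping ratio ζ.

0.100

Logarithmic decrement δ = (1/n)·ln(x₀/x_n) = (1/4)·ln(56.0/4.48) = (1/4)·ln(12.50) = 0.6314.
ζ = δ/√(4π² + δ²) = 0.6314/√(39.48 + 0.399) = 0.6314/6.315 = 0.09999.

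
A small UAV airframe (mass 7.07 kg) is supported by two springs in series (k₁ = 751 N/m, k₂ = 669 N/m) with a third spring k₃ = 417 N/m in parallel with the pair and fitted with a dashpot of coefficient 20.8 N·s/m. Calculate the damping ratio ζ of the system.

Series pair: k_s = k₁k₂/(k₁+k₂) = (751)(669)/(751 + 669) = 353.8 N/m. In parallel with k₃: k_eq = 353.8 + 417 = 770.8 N/m.
ω_n = √(k_eq/m) = √(770.8/7.07) = 10.44 rad/s.
Critical damping c_c = 2√(k_eq·m) = 2√(770.8 × 7.07) = 147.6 N·s/m, so ζ = c/c_c = 20.8/147.6 = 0.1409.

0.141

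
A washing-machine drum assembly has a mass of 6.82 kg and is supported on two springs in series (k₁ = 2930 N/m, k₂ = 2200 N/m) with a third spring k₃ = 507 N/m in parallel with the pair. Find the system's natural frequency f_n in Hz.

2.56 Hz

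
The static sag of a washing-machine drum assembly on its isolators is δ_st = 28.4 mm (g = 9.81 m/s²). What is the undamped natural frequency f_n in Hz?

ω_n = √(g/δ_st) = √(9.81/0.0284) = √345.4 = 18.59 rad/s.
f_n = ω_n/(2π) = 18.59/6.283 = 2.958 Hz.

2.96 Hz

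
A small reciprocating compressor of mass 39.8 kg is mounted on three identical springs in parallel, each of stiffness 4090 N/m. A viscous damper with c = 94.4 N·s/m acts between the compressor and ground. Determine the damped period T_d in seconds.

0.359 s

Parallel springs add: k_eq = 3 × 4090 = 12270 N/m.
ω_n = √(k_eq/m) = √(12270/39.8) = 17.56 rad/s.
Critical damping c_c = 2√(k_eq·m) = 2√(12270 × 39.8) = 1398 N·s/m, so ζ = c/c_c = 94.4/1398 = 0.06754.
ω_d = ω_n√(1 − ζ²) = 17.56 × √(1 − 0.00456) = 17.52 rad/s.
T_d = 2π/ω_d = 0.3587 s.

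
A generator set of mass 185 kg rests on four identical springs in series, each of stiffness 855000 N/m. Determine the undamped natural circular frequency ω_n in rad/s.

Series springs: 1/k_eq = 4/855000, so k_eq = 855000/4 = 213800 N/m.
ω_n = √(k_eq/m) = √(213800/185) = √1155 = 33.99 rad/s.

34.0 rad/s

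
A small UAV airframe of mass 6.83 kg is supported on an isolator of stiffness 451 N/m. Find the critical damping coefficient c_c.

111 N·s/m

c_c = 2√(k·m) = 2√(451.0 × 6.83) = 2 × 55.50 = 111.0 N·s/m.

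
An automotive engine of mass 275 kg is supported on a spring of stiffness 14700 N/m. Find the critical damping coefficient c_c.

c_c = 2√(k·m) = 2√(14700 × 275) = 2 × 2011 = 4021 N·s/m.

4020 N·s/m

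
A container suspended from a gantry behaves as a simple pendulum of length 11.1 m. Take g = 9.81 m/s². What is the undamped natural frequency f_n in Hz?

For a simple pendulum ω_n = √(g/L) = √(9.81/11.1) = √0.8838 = 0.9401 rad/s.
f_n = ω_n/(2π) = 0.9401/6.283 = 0.1496 Hz.

0.150 Hz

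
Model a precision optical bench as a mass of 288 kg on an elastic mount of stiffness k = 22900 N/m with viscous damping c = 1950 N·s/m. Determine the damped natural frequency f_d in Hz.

1.31 Hz

ω_n = √(k/m) = √(22900/288) = 8.917 rad/s.
Critical damping c_c = 2√(k·m) = 2√(22900 × 288) = 5136 N·s/m, so ζ = c/c_c = 1950/5136 = 0.3797.
ω_d = ω_n√(1 − ζ²) = 8.917 × √(1 − 0.144) = 8.249 rad/s.
f_d = ω_d/(2π) = 1.313 Hz.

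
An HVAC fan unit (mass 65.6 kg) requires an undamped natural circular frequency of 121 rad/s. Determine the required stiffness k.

k = m·ω_n² = 65.6 × 121.0² = 65.6 × 14640 = 960400 N/m.

960000 N/m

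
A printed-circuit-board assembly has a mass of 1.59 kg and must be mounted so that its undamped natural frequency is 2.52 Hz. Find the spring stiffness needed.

399 N/m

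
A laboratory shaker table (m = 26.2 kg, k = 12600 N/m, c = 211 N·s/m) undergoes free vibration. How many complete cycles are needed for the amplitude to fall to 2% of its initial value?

ζ = c/(2√(km)) = 211/(2√(12600 × 26.2)) = 211/1149 = 0.1836.
Logarithmic decrement δ = 2πζ/√(1 − ζ²) = 2π × 0.1836/√(1 − 0.0337) = 1.174.
x_n/x₀ = e^(−nδ) ≤ 0.02; take ln: n ≥ ln(1/0.02)/δ = 3.912/1.174 = 3.333.
So 4 complete cycles are required.

4 cycles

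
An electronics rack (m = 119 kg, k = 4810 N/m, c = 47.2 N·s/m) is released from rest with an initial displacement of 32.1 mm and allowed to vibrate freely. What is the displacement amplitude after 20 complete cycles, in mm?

ζ = c/(2√(km)) = 47.2/(2√(4810 × 119)) = 47.2/1513 = 0.03119.
Logarithmic decrement δ = 2πζ/√(1 − ζ²) = 2π × 0.03119/√(1 − 0.000973) = 0.1961.
After n cycles, x_n/x₀ = e^(−nδ), so x_20 = 32.1 × e^(−20 × 0.1961) = 32.1 × 0.01981 = 0.6357 mm.

0.636 mm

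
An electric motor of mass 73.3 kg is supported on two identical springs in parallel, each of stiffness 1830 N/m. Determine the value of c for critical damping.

1040 N·s/m

Parallel springs add: k_eq = 2 × 1830 = 3660 N/m.
c_c = 2√(k_eq·m) = 2√(3660 × 73.3) = 2 × 518.0 = 1036 N·s/m.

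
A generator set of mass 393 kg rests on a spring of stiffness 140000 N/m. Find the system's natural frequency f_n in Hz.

ω_n = √(k/m) = √(140000/393) = √356.2 = 18.87 rad/s.
f_n = ω_n/(2π) = 18.87/6.283 = 3.004 Hz.

3.00 Hz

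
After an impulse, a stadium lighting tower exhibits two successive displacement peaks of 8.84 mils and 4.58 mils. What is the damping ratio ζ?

0.104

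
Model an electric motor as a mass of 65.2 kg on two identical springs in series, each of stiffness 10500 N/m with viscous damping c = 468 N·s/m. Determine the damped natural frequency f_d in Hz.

1.31 Hz

Series springs: 1/k_eq = 2/10500, so k_eq = 10500/2 = 5250 N/m.
ω_n = √(k_eq/m) = √(5250/65.2) = 8.973 rad/s.
Critical damping c_c = 2√(k_eq·m) = 2√(5250 × 65.2) = 1170 N·s/m, so ζ = c/c_c = 468/1170 = 0.4000.
ω_d = ω_n√(1 − ζ²) = 8.973 × √(1 − 0.160) = 8.224 rad/s.
f_d = ω_d/(2π) = 1.309 Hz.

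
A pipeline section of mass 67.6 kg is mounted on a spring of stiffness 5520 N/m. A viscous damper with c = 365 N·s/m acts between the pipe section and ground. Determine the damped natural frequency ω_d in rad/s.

8.62 rad/s

ω_n = √(k/m) = √(5520/67.6) = 9.036 rad/s.
Critical damping c_c = 2√(k·m) = 2√(5520 × 67.6) = 1222 N·s/m, so ζ = c/c_c = 365/1222 = 0.2988.
ω_d = ω_n√(1 − ζ²) = 9.036 × √(1 − 0.0893) = 8.624 rad/s.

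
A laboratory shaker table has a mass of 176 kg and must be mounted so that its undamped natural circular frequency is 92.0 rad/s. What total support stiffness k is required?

1490000 N/m

k = m·ω_n² = 176 × 92.00² = 176 × 8464 = 1490000 N/m.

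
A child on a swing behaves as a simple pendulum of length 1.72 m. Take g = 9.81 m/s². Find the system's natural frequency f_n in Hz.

For a simple pendulum ω_n = √(g/L) = √(9.81/1.72) = √5.703 = 2.388 rad/s.
f_n = ω_n/(2π) = 2.388/6.283 = 0.3801 Hz.

0.380 Hz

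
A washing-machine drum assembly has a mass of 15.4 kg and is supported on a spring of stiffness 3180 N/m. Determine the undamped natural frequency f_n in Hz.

ω_n = √(k/m) = √(3180/15.4) = √206.5 = 14.37 rad/s.
f_n = ω_n/(2π) = 14.37/6.283 = 2.287 Hz.

2.29 Hz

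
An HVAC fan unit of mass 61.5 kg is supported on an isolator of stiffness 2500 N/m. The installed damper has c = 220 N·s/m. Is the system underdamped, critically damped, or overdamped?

underdamped

c_c = 2√(k·m) = 784.2 N·s/m; ζ = c/c_c = 220/784.2 = 0.281.
Since ζ < 1 the system is underdamped.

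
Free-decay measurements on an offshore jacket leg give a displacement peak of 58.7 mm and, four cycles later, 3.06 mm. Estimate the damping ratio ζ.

0.117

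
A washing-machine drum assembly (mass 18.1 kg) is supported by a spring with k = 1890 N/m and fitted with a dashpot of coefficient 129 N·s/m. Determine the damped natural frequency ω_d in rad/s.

9.58 rad/s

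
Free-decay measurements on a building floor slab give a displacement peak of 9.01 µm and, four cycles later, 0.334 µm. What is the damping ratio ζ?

0.130

Logarithmic decrement δ = (1/n)·ln(x₀/x_n) = (1/4)·ln(9.01/0.334) = (1/4)·ln(26.98) = 0.8237.
ζ = δ/√(4π² + δ²) = 0.8237/√(39.48 + 0.679) = 0.8237/6.337 = 0.1300.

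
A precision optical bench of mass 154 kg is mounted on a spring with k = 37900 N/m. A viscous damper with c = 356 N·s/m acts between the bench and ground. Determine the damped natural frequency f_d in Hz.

2.49 Hz

ω_n = √(k/m) = √(37900/154) = 15.69 rad/s.
Critical damping c_c = 2√(k·m) = 2√(37900 × 154) = 4832 N·s/m, so ζ = c/c_c = 356/4832 = 0.07368.
ω_d = ω_n√(1 − ζ²) = 15.69 × √(1 − 0.00543) = 15.65 rad/s.
f_d = ω_d/(2π) = 2.490 Hz.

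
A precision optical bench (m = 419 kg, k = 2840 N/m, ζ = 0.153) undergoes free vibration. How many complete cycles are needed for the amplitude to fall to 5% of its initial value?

Logarithmic decrement δ = 2πζ/√(1 − ζ²) = 2π × 0.1530/√(1 − 0.0234) = 0.9728.
x_n/x₀ = e^(−nδ) ≤ 0.05; take ln: n ≥ ln(1/0.05)/δ = 2.996/0.9728 = 3.080.
So 4 complete cycles are required.

4 cycles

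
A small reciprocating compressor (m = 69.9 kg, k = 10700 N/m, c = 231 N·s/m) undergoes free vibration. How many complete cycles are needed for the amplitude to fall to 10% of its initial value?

3 cycles

ζ = c/(2√(km)) = 231/(2√(10700 × 69.9)) = 231/1730 = 0.1336.
Logarithmic decrement δ = 2πζ/√(1 − ζ²) = 2π × 0.1336/√(1 − 0.0178) = 0.8467.
x_n/x₀ = e^(−nδ) ≤ 0.1; take ln: n ≥ ln(1/0.1)/δ = 2.303/0.8467 = 2.719.
So 3 complete cycles are required.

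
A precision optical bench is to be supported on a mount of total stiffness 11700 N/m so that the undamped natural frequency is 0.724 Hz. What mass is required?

565 kg

ω_n = 2πf_n = 2π × 0.724 = 4.549 rad/s.
m = k/ω_n² = 11700/4.549² = 11700/20.69 = 565.4 kg.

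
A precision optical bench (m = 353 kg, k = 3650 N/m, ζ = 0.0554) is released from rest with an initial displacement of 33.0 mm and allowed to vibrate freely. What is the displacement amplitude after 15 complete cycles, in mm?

Logarithmic decrement δ = 2πζ/√(1 − ζ²) = 2π × 0.05540/√(1 − 0.00307) = 0.3486.
After n cycles, x_n/x₀ = e^(−nδ), so x_15 = 33.0 × e^(−15 × 0.3486) = 33.0 × 0.005357 = 0.1768 mm.

0.177 mm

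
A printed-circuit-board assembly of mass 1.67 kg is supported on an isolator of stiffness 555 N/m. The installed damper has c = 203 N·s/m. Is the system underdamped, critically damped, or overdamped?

overdamped

c_c = 2√(k·m) = 60.89 N·s/m; ζ = c/c_c = 203/60.89 = 3.33.
Since ζ > 1 the system is overdamped.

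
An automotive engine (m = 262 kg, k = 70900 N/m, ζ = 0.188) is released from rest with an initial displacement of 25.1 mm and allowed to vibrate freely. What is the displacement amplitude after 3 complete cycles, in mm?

0.680 mm

Logarithmic decrement δ = 2πζ/√(1 − ζ²) = 2π × 0.1880/√(1 − 0.0353) = 1.203.
After n cycles, x_n/x₀ = e^(−nδ), so x_3 = 25.1 × e^(−3 × 1.203) = 25.1 × 0.02710 = 0.6803 mm.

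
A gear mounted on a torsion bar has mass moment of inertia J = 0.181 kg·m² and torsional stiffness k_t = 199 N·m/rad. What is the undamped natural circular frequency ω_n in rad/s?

33.2 rad/s

ω_n = √(k_t/J) = √(199/0.181) = √1099 = 33.16 rad/s.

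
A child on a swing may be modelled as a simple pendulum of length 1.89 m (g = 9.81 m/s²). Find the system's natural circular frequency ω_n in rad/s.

For a simple pendulum ω_n = √(g/L) = √(9.81/1.89) = √5.190 = 2.278 rad/s.

2.28 rad/s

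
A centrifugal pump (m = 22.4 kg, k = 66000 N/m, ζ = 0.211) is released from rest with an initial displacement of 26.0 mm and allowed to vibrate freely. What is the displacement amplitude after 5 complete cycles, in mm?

Logarithmic decrement δ = 2πζ/√(1 − ζ²) = 2π × 0.2110/√(1 − 0.0445) = 1.356.
After n cycles, x_n/x₀ = e^(−nδ), so x_5 = 26.0 × e^(−5 × 1.356) = 26.0 × 0.001135 = 0.02950 mm.

0.0295 mm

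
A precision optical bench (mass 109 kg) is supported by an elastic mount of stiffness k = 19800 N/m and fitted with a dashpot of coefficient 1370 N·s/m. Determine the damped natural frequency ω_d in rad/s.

ω_n = √(k/m) = √(19800/109) = 13.48 rad/s.
Critical damping c_c = 2√(k·m) = 2√(19800 × 109) = 2938 N·s/m, so ζ = c/c_c = 1370/2938 = 0.4663.
ω_d = ω_n√(1 − ζ²) = 13.48 × √(1 − 0.217) = 11.92 rad/s.

11.9 rad/s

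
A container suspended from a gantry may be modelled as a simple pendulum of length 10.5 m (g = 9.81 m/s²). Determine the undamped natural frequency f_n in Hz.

0.154 Hz

For a simple pendulum ω_n = √(g/L) = √(9.81/10.5) = √0.9343 = 0.9666 rad/s.
f_n = ω_n/(2π) = 0.9666/6.283 = 0.1538 Hz.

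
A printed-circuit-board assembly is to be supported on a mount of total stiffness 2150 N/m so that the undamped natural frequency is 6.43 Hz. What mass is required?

ω_n = 2πf_n = 2π × 6.43 = 40.40 rad/s.
m = k/ω_n² = 2150/40.40² = 2150/1632 = 1.317 kg.

1.32 kg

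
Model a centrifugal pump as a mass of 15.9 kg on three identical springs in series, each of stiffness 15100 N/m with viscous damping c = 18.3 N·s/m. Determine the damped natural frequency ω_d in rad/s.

17.8 rad/s

Series springs: 1/k_eq = 3/15100, so k_eq = 15100/3 = 5033 N/m.
ω_n = √(k_eq/m) = √(5033/15.9) = 17.79 rad/s.
Critical damping c_c = 2√(k_eq·m) = 2√(5033 × 15.9) = 565.8 N·s/m, so ζ = c/c_c = 18.3/565.8 = 0.03234.
ω_d = ω_n√(1 − ζ²) = 17.79 × √(1 − 0.00105) = 17.78 rad/s.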